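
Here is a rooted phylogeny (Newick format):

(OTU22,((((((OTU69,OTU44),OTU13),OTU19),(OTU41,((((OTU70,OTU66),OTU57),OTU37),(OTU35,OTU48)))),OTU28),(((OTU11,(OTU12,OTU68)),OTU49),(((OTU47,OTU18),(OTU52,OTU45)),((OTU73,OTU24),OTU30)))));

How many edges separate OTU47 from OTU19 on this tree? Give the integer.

9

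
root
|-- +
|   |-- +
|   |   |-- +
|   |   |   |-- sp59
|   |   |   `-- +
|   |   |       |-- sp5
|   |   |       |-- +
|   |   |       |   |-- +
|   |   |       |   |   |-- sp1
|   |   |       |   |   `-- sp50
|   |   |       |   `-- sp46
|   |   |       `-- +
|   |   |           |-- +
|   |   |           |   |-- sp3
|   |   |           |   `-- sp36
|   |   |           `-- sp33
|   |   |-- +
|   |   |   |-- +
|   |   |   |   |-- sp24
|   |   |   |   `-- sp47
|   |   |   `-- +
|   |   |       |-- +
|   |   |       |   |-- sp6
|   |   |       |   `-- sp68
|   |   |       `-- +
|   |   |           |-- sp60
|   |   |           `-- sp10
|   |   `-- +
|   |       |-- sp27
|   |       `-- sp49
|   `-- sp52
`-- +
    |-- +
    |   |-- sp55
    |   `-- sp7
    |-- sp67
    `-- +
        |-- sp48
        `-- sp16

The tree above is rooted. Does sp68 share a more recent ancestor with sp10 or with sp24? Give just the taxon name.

sp10

The MRCA of sp68 and sp10 subtends ((sp6,sp68),(sp60,sp10)) (4 taxa).
The MRCA of sp68 and sp24 subtends ((sp24,sp47),((sp6,sp68),(sp60,sp10))) (6 taxa).
The first is nested inside the second, so sp68 shares a more recent common ancestor with sp10.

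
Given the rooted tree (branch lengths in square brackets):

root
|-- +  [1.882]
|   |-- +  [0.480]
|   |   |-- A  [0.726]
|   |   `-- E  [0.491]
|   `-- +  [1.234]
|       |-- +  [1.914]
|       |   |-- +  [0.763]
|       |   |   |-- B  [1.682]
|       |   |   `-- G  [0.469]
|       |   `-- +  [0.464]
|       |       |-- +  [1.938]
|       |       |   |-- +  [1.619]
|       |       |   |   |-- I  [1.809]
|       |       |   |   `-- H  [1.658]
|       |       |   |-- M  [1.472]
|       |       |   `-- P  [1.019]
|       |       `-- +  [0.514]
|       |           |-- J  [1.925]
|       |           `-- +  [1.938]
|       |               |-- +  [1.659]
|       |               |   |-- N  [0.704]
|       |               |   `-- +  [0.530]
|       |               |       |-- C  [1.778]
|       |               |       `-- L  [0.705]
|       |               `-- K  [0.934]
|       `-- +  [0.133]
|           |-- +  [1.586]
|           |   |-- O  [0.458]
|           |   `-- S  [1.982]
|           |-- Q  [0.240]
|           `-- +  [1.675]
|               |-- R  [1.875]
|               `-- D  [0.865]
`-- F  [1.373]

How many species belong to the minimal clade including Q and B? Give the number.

16

The MRCA of Q and B is the node subtending (((B,G),(((I,H),M,P),(J,((N,(C,L)),K)))),((O,S),Q,(R,D))).
That clade contains 16 terminal taxa: B, C, D, G, H, I, J, K, L, M, N, O, P, Q, R, S.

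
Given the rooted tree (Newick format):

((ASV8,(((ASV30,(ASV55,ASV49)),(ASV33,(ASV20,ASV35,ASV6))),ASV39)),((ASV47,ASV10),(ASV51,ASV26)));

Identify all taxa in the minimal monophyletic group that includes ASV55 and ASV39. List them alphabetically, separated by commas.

Tracing ASV55: it sits inside (ASV55,ASV49).
Tracing ASV39: it sits inside (((ASV30,(ASV55,ASV49)),(ASV33,(ASV20,ASV35,ASV6))),ASV39).
The smallest clade enclosing both is (((ASV30,(ASV55,ASV49)),(ASV33,(ASV20,ASV35,ASV6))),ASV39); the answer is its 8 terminal taxa in alphabetical order.

ASV20, ASV30, ASV33, ASV35, ASV39, ASV49, ASV55, ASV6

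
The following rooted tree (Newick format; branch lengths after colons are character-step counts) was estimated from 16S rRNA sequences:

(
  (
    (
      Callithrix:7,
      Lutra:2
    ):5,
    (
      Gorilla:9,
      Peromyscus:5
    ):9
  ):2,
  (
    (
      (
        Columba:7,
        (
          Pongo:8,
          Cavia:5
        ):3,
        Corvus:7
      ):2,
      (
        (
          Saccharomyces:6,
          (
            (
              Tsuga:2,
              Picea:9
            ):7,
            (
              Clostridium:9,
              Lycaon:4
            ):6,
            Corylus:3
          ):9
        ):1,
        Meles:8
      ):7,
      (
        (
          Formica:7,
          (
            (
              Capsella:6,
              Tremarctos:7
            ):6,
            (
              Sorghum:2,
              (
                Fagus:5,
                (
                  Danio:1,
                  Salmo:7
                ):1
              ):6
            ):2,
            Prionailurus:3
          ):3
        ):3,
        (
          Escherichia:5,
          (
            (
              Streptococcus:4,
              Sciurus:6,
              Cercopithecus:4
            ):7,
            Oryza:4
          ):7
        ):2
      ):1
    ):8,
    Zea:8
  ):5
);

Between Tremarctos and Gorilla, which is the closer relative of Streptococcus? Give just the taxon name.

Tremarctos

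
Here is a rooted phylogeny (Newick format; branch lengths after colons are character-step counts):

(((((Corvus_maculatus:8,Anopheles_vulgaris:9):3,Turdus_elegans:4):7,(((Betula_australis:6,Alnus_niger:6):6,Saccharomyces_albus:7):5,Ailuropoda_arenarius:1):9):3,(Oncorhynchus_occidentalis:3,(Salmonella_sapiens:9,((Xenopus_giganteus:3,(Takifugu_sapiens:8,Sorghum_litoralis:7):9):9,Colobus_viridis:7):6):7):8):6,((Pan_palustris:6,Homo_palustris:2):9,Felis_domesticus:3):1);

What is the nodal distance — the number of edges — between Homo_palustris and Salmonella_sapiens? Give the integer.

The MRCA of Homo_palustris and Salmonella_sapiens is the root of the tree.
From Homo_palustris up to that node: 3 branches. From Salmonella_sapiens up to the same node: 4 branches. Total: 3 + 4 = 7.

7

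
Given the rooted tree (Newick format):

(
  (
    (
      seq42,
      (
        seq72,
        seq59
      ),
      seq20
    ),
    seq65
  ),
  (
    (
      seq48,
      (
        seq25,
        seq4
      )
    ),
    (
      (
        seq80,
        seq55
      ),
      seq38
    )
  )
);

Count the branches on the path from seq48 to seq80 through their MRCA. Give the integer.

The MRCA of seq48 and seq80 is the node subtending ((seq48,(seq25,seq4)),((seq80,seq55),seq38)).
From seq48 up to that node: 2 branches. From seq80 up to the same node: 3 branches. Total: 2 + 3 = 5.

5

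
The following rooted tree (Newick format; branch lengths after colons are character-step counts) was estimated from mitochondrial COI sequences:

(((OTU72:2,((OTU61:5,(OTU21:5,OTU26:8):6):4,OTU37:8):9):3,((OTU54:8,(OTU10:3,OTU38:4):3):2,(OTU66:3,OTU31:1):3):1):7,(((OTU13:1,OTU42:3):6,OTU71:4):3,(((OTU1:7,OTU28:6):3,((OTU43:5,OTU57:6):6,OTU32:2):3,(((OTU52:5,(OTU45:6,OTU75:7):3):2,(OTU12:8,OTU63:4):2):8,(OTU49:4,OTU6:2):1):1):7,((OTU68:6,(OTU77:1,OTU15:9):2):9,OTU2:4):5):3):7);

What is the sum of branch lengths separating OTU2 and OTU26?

56

The path runs OTU2 → … → MRCA → … → OTU26; the MRCA is the root of the tree.
Branch lengths along that path: 4 + 5 + 3 + 7 + 7 + 3 + 9 + 4 + 6 + 8 = 56.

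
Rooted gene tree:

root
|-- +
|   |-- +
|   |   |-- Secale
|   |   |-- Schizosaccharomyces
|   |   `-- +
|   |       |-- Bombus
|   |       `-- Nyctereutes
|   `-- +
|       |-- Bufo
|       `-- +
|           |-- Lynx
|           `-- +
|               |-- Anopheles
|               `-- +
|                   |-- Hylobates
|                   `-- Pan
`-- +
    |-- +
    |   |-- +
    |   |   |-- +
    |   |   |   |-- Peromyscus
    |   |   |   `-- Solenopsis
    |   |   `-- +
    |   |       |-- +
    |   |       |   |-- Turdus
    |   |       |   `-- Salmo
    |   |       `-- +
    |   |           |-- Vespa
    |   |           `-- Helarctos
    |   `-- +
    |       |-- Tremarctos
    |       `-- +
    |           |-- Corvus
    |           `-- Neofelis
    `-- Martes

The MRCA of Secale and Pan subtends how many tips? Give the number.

The MRCA of Secale and Pan is the node subtending ((Secale,Schizosaccharomyces,(Bombus,Nyctereutes)),(Bufo,(Lynx,(Anopheles,(Hylobates,Pan))))).
That clade contains 9 terminal taxa: Anopheles, Bombus, Bufo, Hylobates, Lynx, Nyctereutes, Pan, Schizosaccharomyces, Secale.

9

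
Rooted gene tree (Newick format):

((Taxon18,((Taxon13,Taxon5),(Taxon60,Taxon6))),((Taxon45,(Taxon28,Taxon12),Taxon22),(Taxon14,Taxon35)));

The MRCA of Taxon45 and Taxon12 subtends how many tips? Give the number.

The MRCA of Taxon45 and Taxon12 is the node subtending (Taxon45,(Taxon28,Taxon12),Taxon22).
That clade contains 4 terminal taxa: Taxon12, Taxon22, Taxon28, Taxon45.

4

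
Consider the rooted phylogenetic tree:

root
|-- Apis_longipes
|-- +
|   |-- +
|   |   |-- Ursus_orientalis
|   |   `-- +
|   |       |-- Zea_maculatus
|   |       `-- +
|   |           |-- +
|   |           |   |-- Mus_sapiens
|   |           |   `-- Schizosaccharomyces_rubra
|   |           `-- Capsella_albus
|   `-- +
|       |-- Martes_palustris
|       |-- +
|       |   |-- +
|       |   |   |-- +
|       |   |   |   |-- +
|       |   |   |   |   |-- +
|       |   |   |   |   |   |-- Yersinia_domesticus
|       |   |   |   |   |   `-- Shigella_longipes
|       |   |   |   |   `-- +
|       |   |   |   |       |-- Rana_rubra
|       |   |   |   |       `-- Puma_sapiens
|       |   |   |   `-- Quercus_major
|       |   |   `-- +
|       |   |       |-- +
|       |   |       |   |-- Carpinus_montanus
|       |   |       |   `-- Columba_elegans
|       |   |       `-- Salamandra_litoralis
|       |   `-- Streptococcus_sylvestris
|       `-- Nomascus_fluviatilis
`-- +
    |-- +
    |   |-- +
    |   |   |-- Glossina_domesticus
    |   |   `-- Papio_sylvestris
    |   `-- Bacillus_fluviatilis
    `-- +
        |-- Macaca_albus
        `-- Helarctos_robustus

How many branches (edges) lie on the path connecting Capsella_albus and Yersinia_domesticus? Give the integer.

The MRCA of Capsella_albus and Yersinia_domesticus is the node subtending ((Ursus_orientalis,(Zea_maculatus,((Mus_sapiens,Schizosaccharomyces_rubra),Capsella_albus))),(Martes_palustris,(((((Yersinia_domesticus,Shigella_longipes),(Rana_rubra,Puma_sapiens)),Quercus_major),((Carpinus_montanus,Columba_elegans),Salamandra_litoralis)),Streptococcus_sylvestris),Nomascus_fluviatilis)).
From Capsella_albus up to that node: 4 branches. From Yersinia_domesticus up to the same node: 7 branches. Total: 4 + 7 = 11.

11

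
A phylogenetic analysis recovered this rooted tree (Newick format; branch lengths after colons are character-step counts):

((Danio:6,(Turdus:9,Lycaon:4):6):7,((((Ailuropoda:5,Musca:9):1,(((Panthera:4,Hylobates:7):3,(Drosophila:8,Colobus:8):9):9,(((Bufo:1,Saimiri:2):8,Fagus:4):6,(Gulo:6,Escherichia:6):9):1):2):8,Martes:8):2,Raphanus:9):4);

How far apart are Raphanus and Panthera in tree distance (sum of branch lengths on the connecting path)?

The path runs Raphanus → … → MRCA → … → Panthera; the MRCA is the node subtending ((((Ailuropoda,Musca),(((Panthera,Hylobates),(Drosophila,Colobus)),(((Bufo,Saimiri),Fagus),(Gulo,Escherichia)))),Martes),Raphanus).
Branch lengths along that path: 9 + 2 + 8 + 2 + 9 + 3 + 4 = 37.

37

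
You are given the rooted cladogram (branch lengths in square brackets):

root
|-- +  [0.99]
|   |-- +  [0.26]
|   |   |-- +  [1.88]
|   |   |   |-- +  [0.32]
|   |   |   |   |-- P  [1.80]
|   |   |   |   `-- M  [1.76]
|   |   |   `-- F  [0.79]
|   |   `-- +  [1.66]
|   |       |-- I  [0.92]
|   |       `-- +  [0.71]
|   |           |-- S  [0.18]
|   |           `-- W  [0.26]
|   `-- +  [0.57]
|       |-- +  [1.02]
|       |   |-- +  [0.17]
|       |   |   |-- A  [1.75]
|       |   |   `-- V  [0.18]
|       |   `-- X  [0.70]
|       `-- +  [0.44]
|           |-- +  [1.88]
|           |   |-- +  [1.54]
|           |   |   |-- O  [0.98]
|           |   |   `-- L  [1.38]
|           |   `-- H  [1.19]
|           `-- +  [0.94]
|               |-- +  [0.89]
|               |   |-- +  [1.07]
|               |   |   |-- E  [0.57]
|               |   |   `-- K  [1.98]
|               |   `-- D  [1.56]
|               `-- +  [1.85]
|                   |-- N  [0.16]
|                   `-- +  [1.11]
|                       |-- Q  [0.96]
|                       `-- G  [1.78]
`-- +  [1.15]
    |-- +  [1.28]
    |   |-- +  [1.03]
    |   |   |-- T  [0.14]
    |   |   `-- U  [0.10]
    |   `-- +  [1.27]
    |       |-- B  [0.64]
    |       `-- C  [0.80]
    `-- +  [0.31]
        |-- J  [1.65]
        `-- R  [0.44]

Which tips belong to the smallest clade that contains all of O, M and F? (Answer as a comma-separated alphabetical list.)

A, D, E, F, G, H, I, K, L, M, N, O, P, Q, S, V, W, X

Tracing O: it sits inside (O,L).
Tracing M: it sits inside (P,M).
Tracing F: it sits inside ((P,M),F).
The smallest clade enclosing all 3 is ((((P,M),F),(I,(S,W))),(((A,V),X),(((O,L),H),(((E,K),D),(N,(Q,G)))))); the answer is its 18 terminal taxa in alphabetical order.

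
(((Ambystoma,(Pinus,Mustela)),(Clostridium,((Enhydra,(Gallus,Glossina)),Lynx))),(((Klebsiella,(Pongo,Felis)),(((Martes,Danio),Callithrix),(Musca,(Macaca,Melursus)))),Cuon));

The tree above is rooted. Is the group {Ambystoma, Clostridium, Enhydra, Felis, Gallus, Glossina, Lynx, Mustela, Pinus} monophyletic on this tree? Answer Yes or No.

No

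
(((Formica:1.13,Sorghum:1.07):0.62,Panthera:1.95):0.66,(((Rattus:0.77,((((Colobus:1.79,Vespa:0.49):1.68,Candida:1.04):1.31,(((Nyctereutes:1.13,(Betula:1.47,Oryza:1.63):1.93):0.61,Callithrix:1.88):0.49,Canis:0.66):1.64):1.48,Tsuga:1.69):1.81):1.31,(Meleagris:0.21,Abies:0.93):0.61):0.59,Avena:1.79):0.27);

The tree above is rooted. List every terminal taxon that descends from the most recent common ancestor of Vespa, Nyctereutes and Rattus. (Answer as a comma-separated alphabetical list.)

Tracing Vespa: it sits inside (Colobus,Vespa).
Tracing Nyctereutes: it sits inside (Nyctereutes,(Betula,Oryza)).
Tracing Rattus: it sits inside (Rattus,((((Colobus,Vespa),Candida),(((Nyctereutes,(Betula,Oryza)),Callithrix),Canis)),Tsuga)).
The smallest clade enclosing all 3 is (Rattus,((((Colobus,Vespa),Candida),(((Nyctereutes,(Betula,Oryza)),Callithrix),Canis)),Tsuga)); the answer is its 10 terminal taxa in alphabetical order.

Betula, Callithrix, Candida, Canis, Colobus, Nyctereutes, Oryza, Rattus, Tsuga, Vespa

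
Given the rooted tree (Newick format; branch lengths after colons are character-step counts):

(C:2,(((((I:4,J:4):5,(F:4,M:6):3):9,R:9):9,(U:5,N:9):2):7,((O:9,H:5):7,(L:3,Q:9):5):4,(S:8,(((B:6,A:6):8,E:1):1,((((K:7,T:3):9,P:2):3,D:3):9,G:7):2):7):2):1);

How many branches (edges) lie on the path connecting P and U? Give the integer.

9

The MRCA of P and U is the node subtending (((((I,J),(F,M)),R),(U,N)),((O,H),(L,Q)),(S,(((B,A),E),((((K,T),P),D),G)))).
From P up to that node: 6 branches. From U up to the same node: 3 branches. Total: 6 + 3 = 9.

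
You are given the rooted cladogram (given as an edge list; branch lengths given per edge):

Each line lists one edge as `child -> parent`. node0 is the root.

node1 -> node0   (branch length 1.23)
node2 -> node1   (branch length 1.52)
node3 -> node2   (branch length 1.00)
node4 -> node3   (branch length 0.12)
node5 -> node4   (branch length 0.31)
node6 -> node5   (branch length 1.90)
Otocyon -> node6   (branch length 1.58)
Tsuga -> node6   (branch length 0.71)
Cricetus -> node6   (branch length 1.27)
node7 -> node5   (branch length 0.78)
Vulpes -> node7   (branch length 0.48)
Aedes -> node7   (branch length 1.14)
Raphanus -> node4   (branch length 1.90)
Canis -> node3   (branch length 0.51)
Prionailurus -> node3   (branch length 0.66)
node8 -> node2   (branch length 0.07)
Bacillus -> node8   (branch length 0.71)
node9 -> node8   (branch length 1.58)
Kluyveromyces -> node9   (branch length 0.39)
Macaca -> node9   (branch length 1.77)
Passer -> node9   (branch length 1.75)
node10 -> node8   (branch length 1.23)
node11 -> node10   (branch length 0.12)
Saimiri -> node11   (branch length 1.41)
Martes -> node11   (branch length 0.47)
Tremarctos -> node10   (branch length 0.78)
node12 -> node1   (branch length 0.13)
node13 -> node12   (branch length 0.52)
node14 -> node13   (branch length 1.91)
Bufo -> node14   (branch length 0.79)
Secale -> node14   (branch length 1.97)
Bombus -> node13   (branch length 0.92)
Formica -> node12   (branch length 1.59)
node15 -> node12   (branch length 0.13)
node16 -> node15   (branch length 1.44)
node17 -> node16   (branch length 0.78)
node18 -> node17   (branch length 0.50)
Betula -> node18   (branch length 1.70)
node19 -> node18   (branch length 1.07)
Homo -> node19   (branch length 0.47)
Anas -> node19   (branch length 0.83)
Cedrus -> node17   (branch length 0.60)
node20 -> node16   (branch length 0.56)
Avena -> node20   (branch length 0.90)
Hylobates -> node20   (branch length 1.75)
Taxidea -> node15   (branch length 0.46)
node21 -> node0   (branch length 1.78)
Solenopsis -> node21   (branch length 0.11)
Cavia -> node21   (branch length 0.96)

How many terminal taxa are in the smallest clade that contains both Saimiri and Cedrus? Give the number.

26

The MRCA of Saimiri and Cedrus is the node subtending ((((((Otocyon,Tsuga,Cricetus),(Vulpes,Aedes)),Raphanus),Canis,Prionailurus),(Bacillus,(Kluyveromyces,Macaca,Passer),((Saimiri,Martes),Tremarctos))),(((Bufo,Secale),Bombus),Formica,((((Betula,(Homo,Anas)),Cedrus),(Avena,Hylobates)),Taxidea))).
That clade contains 26 terminal taxa: Aedes, Anas, Avena, Bacillus, Betula, Bombus, Bufo, Canis, Cedrus, Cricetus, Formica, Homo, Hylobates, Kluyveromyces, Macaca, Martes, Otocyon, Passer, Prionailurus, Raphanus, Saimiri, Secale, Taxidea, Tremarctos, Tsuga, Vulpes.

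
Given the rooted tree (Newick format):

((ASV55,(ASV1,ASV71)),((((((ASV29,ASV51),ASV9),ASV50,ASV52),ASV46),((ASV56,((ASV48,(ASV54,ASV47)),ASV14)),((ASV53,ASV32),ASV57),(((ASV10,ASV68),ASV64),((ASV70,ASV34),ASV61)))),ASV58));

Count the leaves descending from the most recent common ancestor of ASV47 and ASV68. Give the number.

14

The MRCA of ASV47 and ASV68 is the node subtending ((ASV56,((ASV48,(ASV54,ASV47)),ASV14)),((ASV53,ASV32),ASV57),(((ASV10,ASV68),ASV64),((ASV70,ASV34),ASV61))).
That clade contains 14 terminal taxa: ASV10, ASV14, ASV32, ASV34, ASV47, ASV48, ASV53, ASV54, ASV56, ASV57, ASV61, ASV64, ASV68, ASV70.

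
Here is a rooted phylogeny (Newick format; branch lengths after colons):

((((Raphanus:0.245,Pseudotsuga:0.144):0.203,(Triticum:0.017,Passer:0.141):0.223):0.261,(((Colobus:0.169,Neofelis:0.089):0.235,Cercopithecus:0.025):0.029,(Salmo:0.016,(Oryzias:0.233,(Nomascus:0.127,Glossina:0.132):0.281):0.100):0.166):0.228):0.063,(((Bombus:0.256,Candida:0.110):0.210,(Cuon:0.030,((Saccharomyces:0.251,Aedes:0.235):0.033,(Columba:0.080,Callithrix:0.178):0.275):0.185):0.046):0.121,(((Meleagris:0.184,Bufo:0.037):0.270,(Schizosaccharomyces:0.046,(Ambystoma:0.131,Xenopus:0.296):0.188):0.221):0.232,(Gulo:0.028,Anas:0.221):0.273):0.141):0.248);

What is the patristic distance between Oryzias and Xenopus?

2.116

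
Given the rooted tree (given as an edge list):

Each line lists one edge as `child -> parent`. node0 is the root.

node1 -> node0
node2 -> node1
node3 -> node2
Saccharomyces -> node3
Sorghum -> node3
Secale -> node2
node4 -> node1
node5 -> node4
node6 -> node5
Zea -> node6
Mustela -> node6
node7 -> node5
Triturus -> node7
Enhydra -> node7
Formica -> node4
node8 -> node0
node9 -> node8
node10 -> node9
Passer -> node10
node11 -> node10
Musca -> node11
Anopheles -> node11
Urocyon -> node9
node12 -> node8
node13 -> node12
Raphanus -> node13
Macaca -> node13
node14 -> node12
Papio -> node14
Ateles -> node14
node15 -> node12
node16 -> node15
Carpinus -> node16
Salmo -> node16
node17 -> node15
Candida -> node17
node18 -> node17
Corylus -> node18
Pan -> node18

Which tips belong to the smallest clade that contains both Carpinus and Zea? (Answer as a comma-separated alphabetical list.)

Anopheles, Ateles, Candida, Carpinus, Corylus, Enhydra, Formica, Macaca, Musca, Mustela, Pan, Papio, Passer, Raphanus, Saccharomyces, Salmo, Secale, Sorghum, Triturus, Urocyon, Zea

Tracing Carpinus: it sits inside (Carpinus,Salmo).
Tracing Zea: it sits inside (Zea,Mustela).
The smallest clade enclosing both is the whole tree (their MRCA is the root), so the answer is all 21 tips in alphabetical order.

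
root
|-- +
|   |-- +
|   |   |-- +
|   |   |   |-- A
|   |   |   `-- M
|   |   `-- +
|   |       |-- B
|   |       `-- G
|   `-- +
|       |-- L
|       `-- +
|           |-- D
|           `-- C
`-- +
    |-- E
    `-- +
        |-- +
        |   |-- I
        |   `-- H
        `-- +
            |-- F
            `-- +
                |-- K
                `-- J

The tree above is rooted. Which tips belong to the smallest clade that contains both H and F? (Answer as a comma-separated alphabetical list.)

F, H, I, J, K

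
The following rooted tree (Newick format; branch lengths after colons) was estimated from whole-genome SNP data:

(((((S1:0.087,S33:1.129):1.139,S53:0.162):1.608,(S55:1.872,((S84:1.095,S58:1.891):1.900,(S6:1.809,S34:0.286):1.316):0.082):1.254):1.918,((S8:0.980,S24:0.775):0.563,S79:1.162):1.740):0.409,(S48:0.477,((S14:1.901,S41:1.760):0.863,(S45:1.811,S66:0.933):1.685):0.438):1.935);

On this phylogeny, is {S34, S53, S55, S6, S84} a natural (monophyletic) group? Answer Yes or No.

No

The MRCA of the listed taxa subtends (((S1,S33),S53),(S55,((S84,S58),(S6,S34)))).
That clade also contains S1, S33, S58, which are not in the proposed group, so the group is not monophyletic.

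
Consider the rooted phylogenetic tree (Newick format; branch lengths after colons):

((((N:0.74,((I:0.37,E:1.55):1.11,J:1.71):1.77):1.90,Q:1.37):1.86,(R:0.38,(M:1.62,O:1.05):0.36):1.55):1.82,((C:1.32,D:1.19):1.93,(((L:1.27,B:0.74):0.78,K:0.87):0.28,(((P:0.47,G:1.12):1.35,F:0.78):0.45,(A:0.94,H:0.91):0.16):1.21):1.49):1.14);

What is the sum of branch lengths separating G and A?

4.02

The path runs G → … → MRCA → … → A; the MRCA is the node subtending (((P,G),F),(A,H)).
Branch lengths along that path: 1.12 + 1.35 + 0.45 + 0.16 + 0.94 = 4.02.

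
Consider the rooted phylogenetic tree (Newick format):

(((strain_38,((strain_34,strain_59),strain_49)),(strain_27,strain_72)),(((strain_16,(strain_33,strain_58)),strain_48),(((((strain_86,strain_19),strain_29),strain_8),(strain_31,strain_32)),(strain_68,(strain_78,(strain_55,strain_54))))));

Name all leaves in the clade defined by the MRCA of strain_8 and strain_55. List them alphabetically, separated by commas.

Tracing strain_8: it sits inside (((strain_86,strain_19),strain_29),strain_8).
Tracing strain_55: it sits inside (strain_55,strain_54).
The smallest clade enclosing both is (((((strain_86,strain_19),strain_29),strain_8),(strain_31,strain_32)),(strain_68,(strain_78,(strain_55,strain_54)))); the answer is its 10 terminal taxa in alphabetical order.

strain_19, strain_29, strain_31, strain_32, strain_54, strain_55, strain_68, strain_78, strain_8, strain_86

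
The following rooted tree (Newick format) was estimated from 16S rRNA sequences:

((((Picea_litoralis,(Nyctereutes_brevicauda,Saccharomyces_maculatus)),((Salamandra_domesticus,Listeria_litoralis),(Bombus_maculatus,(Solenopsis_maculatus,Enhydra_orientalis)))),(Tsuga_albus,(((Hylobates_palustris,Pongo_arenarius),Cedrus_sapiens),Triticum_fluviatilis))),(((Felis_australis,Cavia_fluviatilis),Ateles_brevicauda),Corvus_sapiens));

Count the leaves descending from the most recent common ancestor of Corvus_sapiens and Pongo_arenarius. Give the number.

The MRCA of Corvus_sapiens and Pongo_arenarius is the root, so the clade is the entire tree.
That clade contains 17 terminal taxa: Ateles_brevicauda, Bombus_maculatus, Cavia_fluviatilis, Cedrus_sapiens, Corvus_sapiens, Enhydra_orientalis, Felis_australis, Hylobates_palustris, Listeria_litoralis, Nyctereutes_brevicauda, Picea_litoralis, Pongo_arenarius, Saccharomyces_maculatus, Salamandra_domesticus, Solenopsis_maculatus, Triticum_fluviatilis, Tsuga_albus.

17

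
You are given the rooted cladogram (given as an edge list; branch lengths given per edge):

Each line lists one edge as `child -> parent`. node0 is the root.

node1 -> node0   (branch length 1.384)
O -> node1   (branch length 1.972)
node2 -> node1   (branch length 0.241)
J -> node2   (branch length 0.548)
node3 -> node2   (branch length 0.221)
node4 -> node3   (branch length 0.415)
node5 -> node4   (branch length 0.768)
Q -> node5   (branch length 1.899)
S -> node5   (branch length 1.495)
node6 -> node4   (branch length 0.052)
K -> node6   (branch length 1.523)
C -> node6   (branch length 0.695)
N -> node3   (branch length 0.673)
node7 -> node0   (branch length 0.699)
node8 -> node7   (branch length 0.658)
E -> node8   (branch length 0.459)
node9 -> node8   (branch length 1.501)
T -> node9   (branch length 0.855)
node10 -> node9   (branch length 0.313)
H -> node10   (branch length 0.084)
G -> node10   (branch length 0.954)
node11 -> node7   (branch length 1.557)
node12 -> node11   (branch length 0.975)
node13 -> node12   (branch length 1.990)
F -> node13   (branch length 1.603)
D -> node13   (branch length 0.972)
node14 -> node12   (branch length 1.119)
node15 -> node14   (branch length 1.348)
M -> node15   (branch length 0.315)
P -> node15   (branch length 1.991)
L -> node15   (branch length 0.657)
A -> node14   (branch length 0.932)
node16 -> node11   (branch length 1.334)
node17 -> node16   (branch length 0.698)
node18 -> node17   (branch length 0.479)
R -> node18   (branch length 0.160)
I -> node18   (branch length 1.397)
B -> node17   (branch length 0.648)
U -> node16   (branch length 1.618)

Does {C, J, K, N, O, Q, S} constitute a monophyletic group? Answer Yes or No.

Yes

The most recent common ancestor of these taxa subtends (O,(J,(((Q,S),(K,C)),N))).
That clade has exactly 7 tips — every listed taxon and nothing else — so the group is monophyletic.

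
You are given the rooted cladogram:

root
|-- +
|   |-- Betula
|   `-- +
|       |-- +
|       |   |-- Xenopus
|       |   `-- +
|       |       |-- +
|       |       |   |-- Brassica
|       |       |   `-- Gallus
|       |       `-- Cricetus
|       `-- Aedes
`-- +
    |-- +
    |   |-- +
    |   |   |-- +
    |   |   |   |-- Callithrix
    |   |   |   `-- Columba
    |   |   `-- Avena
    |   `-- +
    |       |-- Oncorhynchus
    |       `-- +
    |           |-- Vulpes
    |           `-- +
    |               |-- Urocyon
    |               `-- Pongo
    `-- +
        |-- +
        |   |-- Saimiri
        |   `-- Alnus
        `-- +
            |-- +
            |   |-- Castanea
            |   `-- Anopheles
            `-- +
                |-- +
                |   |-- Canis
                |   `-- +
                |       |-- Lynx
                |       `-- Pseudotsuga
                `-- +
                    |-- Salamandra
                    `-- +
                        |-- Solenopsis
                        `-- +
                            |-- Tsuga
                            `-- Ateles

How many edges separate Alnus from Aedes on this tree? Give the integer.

The MRCA of Alnus and Aedes is the root of the tree.
From Alnus up to that node: 4 branches. From Aedes up to the same node: 3 branches. Total: 4 + 3 = 7.

7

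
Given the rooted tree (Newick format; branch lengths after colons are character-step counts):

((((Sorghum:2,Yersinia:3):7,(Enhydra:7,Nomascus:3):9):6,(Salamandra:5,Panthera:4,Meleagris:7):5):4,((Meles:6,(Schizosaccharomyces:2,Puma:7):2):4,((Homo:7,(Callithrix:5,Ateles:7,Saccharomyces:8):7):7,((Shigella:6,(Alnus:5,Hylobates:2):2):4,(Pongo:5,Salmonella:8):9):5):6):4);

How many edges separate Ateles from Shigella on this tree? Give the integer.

6

The MRCA of Ateles and Shigella is the node subtending ((Homo,(Callithrix,Ateles,Saccharomyces)),((Shigella,(Alnus,Hylobates)),(Pongo,Salmonella))).
From Ateles up to that node: 3 branches. From Shigella up to the same node: 3 branches. Total: 3 + 3 = 6.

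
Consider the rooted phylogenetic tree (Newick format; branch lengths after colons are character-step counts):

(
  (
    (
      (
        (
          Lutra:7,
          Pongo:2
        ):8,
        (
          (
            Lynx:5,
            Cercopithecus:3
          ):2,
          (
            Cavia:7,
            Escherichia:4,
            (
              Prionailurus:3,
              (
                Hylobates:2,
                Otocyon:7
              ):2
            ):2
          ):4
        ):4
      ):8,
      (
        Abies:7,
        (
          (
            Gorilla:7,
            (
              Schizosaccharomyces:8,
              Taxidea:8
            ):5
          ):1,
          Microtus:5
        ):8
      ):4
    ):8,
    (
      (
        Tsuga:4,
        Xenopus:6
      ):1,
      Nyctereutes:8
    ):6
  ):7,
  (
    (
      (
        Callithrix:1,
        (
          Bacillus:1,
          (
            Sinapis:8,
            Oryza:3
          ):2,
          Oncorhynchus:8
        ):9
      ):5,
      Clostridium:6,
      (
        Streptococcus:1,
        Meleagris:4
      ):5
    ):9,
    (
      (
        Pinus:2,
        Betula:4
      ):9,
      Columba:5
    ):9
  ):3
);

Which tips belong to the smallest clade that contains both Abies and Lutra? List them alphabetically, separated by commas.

Tracing Abies: it sits inside (Abies,((Gorilla,(Schizosaccharomyces,Taxidea)),Microtus)).
Tracing Lutra: it sits inside (Lutra,Pongo).
The smallest clade enclosing both is (((Lutra,Pongo),((Lynx,Cercopithecus),(Cavia,Escherichia,(Prionailurus,(Hylobates,Otocyon))))),(Abies,((Gorilla,(Schizosaccharomyces,Taxidea)),Microtus))); the answer is its 14 terminal taxa in alphabetical order.

Abies, Cavia, Cercopithecus, Escherichia, Gorilla, Hylobates, Lutra, Lynx, Microtus, Otocyon, Pongo, Prionailurus, Schizosaccharomyces, Taxidea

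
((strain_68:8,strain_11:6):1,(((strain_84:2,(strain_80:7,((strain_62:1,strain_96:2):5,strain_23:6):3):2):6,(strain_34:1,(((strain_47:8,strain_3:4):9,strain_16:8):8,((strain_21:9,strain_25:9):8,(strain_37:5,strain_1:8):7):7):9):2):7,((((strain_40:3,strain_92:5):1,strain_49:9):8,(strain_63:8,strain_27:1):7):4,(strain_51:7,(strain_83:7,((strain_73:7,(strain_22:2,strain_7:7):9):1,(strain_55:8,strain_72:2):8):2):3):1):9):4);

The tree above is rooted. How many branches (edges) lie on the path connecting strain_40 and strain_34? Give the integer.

The MRCA of strain_40 and strain_34 is the node subtending (((strain_84,(strain_80,((strain_62,strain_96),strain_23))),(strain_34,(((strain_47,strain_3),strain_16),((strain_21,strain_25),(strain_37,strain_1))))),((((strain_40,strain_92),strain_49),(strain_63,strain_27)),(strain_51,(strain_83,((strain_73,(strain_22,strain_7)),(strain_55,strain_72)))))).
From strain_40 up to that node: 5 branches. From strain_34 up to the same node: 3 branches. Total: 5 + 3 = 8.

8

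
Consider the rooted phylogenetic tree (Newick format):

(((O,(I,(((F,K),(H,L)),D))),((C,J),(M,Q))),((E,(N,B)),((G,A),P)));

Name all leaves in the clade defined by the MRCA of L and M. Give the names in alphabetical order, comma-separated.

Tracing L: it sits inside (H,L).
Tracing M: it sits inside (M,Q).
The smallest clade enclosing both is ((O,(I,(((F,K),(H,L)),D))),((C,J),(M,Q))); the answer is its 11 terminal taxa in alphabetical order.

C, D, F, H, I, J, K, L, M, O, Q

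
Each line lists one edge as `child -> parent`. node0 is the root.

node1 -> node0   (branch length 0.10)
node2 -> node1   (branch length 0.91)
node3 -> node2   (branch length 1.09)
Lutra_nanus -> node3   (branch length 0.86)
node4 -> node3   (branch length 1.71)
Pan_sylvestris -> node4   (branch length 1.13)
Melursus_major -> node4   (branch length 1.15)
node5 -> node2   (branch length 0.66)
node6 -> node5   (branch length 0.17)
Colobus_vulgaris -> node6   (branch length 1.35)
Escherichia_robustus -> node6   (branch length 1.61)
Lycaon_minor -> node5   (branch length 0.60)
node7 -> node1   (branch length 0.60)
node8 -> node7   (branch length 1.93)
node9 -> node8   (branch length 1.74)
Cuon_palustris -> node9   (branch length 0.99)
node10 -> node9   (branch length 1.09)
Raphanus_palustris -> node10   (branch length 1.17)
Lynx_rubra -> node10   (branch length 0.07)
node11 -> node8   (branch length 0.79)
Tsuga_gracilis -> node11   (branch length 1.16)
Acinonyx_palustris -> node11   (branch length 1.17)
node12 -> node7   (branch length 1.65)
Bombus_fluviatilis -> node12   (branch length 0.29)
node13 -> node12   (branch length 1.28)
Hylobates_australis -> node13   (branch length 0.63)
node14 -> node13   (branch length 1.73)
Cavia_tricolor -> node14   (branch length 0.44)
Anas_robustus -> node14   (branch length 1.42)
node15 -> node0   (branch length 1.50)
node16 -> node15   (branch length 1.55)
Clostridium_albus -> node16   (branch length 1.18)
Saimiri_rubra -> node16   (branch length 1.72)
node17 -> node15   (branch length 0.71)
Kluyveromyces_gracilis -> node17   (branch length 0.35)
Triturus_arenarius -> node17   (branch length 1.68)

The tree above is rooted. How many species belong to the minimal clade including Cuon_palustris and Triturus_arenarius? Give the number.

19

The MRCA of Cuon_palustris and Triturus_arenarius is the root, so the clade is the entire tree.
That clade contains 19 terminal taxa: Acinonyx_palustris, Anas_robustus, Bombus_fluviatilis, Cavia_tricolor, Clostridium_albus, Colobus_vulgaris, Cuon_palustris, Escherichia_robustus, Hylobates_australis, Kluyveromyces_gracilis, Lutra_nanus, Lycaon_minor, Lynx_rubra, Melursus_major, Pan_sylvestris, Raphanus_palustris, Saimiri_rubra, Triturus_arenarius, Tsuga_gracilis.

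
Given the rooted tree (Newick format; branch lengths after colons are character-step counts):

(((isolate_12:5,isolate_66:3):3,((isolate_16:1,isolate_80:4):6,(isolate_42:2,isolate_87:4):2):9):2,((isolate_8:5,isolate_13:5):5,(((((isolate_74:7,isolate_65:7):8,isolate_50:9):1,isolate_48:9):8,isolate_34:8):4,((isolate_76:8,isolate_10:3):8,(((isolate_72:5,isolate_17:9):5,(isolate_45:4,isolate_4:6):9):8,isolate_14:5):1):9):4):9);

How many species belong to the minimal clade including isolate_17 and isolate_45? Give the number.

The MRCA of isolate_17 and isolate_45 is the node subtending ((isolate_72,isolate_17),(isolate_45,isolate_4)).
That clade contains 4 terminal taxa: isolate_17, isolate_4, isolate_45, isolate_72.

4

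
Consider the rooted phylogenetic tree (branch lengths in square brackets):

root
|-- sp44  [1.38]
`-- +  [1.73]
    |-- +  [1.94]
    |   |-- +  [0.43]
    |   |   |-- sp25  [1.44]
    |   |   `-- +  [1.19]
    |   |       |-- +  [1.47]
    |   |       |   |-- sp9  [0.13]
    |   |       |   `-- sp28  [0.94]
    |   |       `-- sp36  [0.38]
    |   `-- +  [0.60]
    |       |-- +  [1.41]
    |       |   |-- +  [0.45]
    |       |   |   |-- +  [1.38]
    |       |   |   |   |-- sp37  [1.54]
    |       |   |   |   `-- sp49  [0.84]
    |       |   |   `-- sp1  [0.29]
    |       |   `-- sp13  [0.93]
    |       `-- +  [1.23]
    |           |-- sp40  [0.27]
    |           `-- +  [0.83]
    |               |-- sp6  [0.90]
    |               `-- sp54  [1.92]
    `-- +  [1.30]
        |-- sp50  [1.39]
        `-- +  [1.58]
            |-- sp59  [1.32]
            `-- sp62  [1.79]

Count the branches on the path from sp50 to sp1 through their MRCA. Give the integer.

The MRCA of sp50 and sp1 is the node subtending (((sp25,((sp9,sp28),sp36)),((((sp37,sp49),sp1),sp13),(sp40,(sp6,sp54)))),(sp50,(sp59,sp62))).
From sp50 up to that node: 2 branches. From sp1 up to the same node: 5 branches. Total: 2 + 5 = 7.

7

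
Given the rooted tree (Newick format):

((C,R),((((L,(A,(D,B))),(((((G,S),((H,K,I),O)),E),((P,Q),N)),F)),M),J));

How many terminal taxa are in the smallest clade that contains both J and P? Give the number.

The MRCA of J and P is the node subtending ((((L,(A,(D,B))),(((((G,S),((H,K,I),O)),E),((P,Q),N)),F)),M),J).
That clade contains 17 terminal taxa: A, B, D, E, F, G, H, I, J, K, L, M, N, O, P, Q, S.

17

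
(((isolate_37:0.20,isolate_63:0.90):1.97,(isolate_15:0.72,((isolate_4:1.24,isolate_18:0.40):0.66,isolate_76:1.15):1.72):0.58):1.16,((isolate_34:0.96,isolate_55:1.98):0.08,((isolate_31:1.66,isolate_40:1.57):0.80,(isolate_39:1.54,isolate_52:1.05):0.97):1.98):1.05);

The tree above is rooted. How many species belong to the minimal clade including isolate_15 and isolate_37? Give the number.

The MRCA of isolate_15 and isolate_37 is the node subtending ((isolate_37,isolate_63),(isolate_15,((isolate_4,isolate_18),isolate_76))).
That clade contains 6 terminal taxa: isolate_15, isolate_18, isolate_37, isolate_4, isolate_63, isolate_76.

6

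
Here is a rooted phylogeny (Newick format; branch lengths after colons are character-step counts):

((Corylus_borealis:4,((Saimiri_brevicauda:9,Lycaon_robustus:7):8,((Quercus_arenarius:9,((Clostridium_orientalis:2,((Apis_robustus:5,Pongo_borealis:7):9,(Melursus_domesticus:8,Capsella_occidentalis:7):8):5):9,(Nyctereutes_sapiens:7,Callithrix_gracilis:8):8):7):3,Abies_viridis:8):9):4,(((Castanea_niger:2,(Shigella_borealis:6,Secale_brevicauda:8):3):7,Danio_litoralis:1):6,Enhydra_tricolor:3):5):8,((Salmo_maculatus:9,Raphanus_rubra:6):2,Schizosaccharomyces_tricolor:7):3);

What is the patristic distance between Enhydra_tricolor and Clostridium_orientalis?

42

The path runs Enhydra_tricolor → … → MRCA → … → Clostridium_orientalis; the MRCA is the node subtending (Corylus_borealis,((Saimiri_brevicauda,Lycaon_robustus),((Quercus_arenarius,((Clostridium_orientalis,((Apis_robustus,Pongo_borealis),(Melursus_domesticus,Capsella_occidentalis))),(Nyctereutes_sapiens,Callithrix_gracilis))),Abies_viridis)),(((Castanea_niger,(Shigella_borealis,Secale_brevicauda)),Danio_litoralis),Enhydra_tricolor)).
Branch lengths along that path: 3 + 5 + 4 + 9 + 3 + 7 + 9 + 2 = 42.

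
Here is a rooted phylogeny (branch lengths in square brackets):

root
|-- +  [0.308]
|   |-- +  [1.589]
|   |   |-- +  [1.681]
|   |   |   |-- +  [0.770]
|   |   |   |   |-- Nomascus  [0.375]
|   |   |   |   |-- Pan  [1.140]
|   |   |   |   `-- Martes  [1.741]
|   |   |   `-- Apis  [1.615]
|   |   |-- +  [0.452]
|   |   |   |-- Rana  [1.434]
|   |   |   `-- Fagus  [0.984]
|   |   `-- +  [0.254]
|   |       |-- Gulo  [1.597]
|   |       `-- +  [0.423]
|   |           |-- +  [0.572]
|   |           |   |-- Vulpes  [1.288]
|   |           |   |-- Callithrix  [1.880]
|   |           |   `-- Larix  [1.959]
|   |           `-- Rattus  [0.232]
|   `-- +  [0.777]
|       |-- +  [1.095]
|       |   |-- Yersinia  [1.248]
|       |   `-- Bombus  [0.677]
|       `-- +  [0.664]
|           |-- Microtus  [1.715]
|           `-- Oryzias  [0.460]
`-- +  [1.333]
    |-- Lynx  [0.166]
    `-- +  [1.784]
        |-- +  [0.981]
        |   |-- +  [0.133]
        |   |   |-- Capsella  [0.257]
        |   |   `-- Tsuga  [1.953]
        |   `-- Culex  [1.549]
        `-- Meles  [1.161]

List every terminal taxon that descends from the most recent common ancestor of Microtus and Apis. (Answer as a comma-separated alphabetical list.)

Apis, Bombus, Callithrix, Fagus, Gulo, Larix, Martes, Microtus, Nomascus, Oryzias, Pan, Rana, Rattus, Vulpes, Yersinia

Tracing Microtus: it sits inside (Microtus,Oryzias).
Tracing Apis: it sits inside ((Nomascus,Pan,Martes),Apis).
The smallest clade enclosing both is ((((Nomascus,Pan,Martes),Apis),(Rana,Fagus),(Gulo,((Vulpes,Callithrix,Larix),Rattus))),((Yersinia,Bombus),(Microtus,Oryzias))); the answer is its 15 terminal taxa in alphabetical order.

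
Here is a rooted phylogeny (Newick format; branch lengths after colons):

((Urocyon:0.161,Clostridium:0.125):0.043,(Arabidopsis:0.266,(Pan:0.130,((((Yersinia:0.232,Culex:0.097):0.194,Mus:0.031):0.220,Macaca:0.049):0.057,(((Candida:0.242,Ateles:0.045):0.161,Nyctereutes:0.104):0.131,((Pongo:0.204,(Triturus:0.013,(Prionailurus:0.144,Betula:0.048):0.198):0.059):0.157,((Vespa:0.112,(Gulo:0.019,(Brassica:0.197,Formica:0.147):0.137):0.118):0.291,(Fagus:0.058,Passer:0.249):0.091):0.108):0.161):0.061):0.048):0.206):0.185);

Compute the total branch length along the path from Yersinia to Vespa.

1.436

The path runs Yersinia → … → MRCA → … → Vespa; the MRCA is the node subtending ((((Yersinia,Culex),Mus),Macaca),(((Candida,Ateles),Nyctereutes),((Pongo,(Triturus,(Prionailurus,Betula))),((Vespa,(Gulo,(Brassica,Formica))),(Fagus,Passer))))).
Branch lengths along that path: 0.232 + 0.194 + 0.220 + 0.057 + 0.061 + 0.161 + 0.108 + 0.291 + 0.112 = 1.436.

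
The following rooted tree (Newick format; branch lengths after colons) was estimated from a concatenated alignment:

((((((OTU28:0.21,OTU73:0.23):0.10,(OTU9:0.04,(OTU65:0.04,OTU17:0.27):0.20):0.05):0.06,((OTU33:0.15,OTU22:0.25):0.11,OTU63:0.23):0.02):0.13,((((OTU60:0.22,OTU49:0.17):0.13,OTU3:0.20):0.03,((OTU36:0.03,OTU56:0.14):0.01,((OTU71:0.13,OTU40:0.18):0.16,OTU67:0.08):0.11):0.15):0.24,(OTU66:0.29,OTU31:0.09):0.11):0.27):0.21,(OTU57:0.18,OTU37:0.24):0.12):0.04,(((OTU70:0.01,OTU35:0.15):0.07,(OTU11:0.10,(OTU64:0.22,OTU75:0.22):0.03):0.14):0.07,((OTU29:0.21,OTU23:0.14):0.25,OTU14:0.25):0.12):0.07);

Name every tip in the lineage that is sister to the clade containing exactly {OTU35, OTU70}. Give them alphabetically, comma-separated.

The clade containing exactly {OTU35, OTU70} attaches to the tree at the node subtending ((OTU70,OTU35),(OTU11,(OTU64,OTU75))).
The other lineage descending from that same node — the sister group — is (OTU11,(OTU64,OTU75)); its 3 tips in alphabetical order are the answer.

OTU11, OTU64, OTU75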